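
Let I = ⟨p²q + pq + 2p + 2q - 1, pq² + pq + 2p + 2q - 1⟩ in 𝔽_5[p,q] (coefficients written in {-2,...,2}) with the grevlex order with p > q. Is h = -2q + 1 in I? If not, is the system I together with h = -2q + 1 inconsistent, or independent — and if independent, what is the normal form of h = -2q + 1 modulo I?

First compute the reduced Gröbner basis of I by Buchberger's algorithm.
f_1 = p²q + pq + 2p + 2q - 1, LT = p²q.
f_2 = pq² + pq + 2p + 2q - 1, LT = pq².

S(f_1,f_2): lcm = p²q². S = -p²q + pq² - 2p² + 2q² + p - q.
  leading term p²q: subtract (-1)·f_1 from -p²q + pq² - 2p² + 2q² + p - q → pq² - 2p² + pq + 2q² - 2p + q - 1
  leading term pq²: subtract (1)·f_2 from pq² - 2p² + pq + 2q² - 2p + q - 1 → -2p² + 2q² + p - q
  leading term p²: no divisor's leading term divides it; move -2p² to the remainder.
  leading term q²: no divisor's leading term divides it; move 2q² to the remainder.
  leading term p: no divisor's leading term divides it; move p to the remainder.
  leading term q: no divisor's leading term divides it; move -q to the remainder.
  remainder -2p² + 2q² + p - q ≠ 0; add k_3 = -2p² + 2q² + p - q to the basis.

S(f_1,k_3): lcm = p²q. S = q³ - pq + 2q² + 2p + 2q - 1.
  leading term q³: no divisor's leading term divides it; move q³ to the remainder.
  leading term pq: no divisor's leading term divides it; move -pq to the remainder.
  leading term q²: no divisor's leading term divides it; move 2q² to the remainder.
  leading term p: no divisor's leading term divides it; move 2p to the remainder.
  leading term q: no divisor's leading term divides it; move 2q to the remainder.
  leading term 1: no divisor's leading term divides it; move -1 to the remainder.
  remainder q³ - pq + 2q² + 2p + 2q - 1 ≠ 0; add k_4 = q³ - pq + 2q² + 2p + 2q - 1 to the basis.

The other S-polynomials (S(f_2,k_3), S(f_1,k_4), S(f_2,k_4), S(k_3,k_4)) all reduce to 0 modulo the current basis, so we have a Gröbner basis.
Inter-reduce: drop elements whose leading term is divisible by another's, tail-reduce, and make monic.
Reduced Gröbner basis: {pq² + pq + 2p + 2q - 1, q³ - pq + 2q² + 2p + 2q - 1, p² - q² + 2p - 2q}.
Label its elements g_1 = pq² + pq + 2p + 2q - 1, g_2 = q³ - pq + 2q² + 2p + 2q - 1, g_3 = p² - q² + 2p - 2q.

Reduce h = -2q + 1 modulo G:
  leading term q: no divisor's leading term divides it; move -2q to the remainder.
  leading term 1: no divisor's leading term divides it; move 1 to the remainder.
  normal form = -2q + 1.
The normal form is nonzero, so h ∉ I. Since h minus its normal form lies in I, I + (h) = I + (r) where r = -2q + 1; decide whether this ideal is the whole ring.
Run Buchberger on G together with r (pairs among the g_i already reduce to 0 since G is a Gröbner basis):
g_1 = pq² + pq + 2p + 2q - 1, LT = pq².
g_2 = q³ - pq + 2q² + 2p + 2q - 1, LT = q³.
g_3 = p² - q² + 2p - 2q, LT = p².
r = -2q + 1, LT = q.

S(g_1,r): lcm = pq². S = -pq + 2p + 2q - 1.
  leading term pq: subtract (-2p)·r from -pq + 2p + 2q - 1 → -p + 2q - 1
  leading term p: no divisor's leading term divides it; move -p to the remainder.
  leading term q: subtract (-1)·r from 2q - 1 → 0
  remainder -p ≠ 0; add m_5 = -p to the basis.

The other S-polynomials (S(g_1,g_2), S(g_1,g_3), S(g_2,g_3), S(g_2,r), S(g_3,r), S(g_1,m_5), S(g_2,m_5), S(g_3,m_5), S(r,m_5)) all reduce to 0 modulo the current basis, so we have a Gröbner basis.
Inter-reduce: drop elements whose leading term is divisible by another's, tail-reduce, and make monic.
Reduced Gröbner basis: {p, q + 2}.
The reduced Gröbner basis of I + (h) is {p, q + 2} ≠ {1}, a proper ideal, so the enlarged system stays consistent: h is independent of I, with normal form -2q + 1.

-2q + 1 is independent of I; its normal form modulo I is -2q + 1.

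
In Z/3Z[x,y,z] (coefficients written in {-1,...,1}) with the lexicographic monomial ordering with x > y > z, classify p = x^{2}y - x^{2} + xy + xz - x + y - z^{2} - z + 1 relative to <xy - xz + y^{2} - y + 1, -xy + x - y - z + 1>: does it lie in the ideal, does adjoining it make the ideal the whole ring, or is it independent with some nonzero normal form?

x^{2}y - x^{2} + xy + xz - x + y - z^{2} - z + 1 is independent of I; its normal form modulo I is y - z^{2} - z + 1.

First compute the reduced Gröbner basis of I by Buchberger's algorithm.
f_1 = xy - xz + y^{2} - y + 1, LT = xy.
f_2 = -xy + x - y - z + 1, LT = xy.

S(f_1,f_2): lcm = xy. S = -xz + x + y^{2} + y - z - 1.
  reduce S modulo (f_1, f_2):
  remainder -xz + x + y^{2} + y - z - 1 ≠ 0; add h_3 = -xz + x + y^{2} + y - z - 1 to the basis.

S(f_1,h_3): lcm = xyz. S = xy - xz^{2} + y^{3} + y^{2}z + y^{2} + yz - y + z.
  reduce S modulo (f_1, f_2, h_3):
  remainder y^{3} + z^{2} - z - 1 ≠ 0; add h_4 = y^{3} + z^{2} - z - 1 to the basis.

The other S-polynomials (S(f_2,h_3), S(f_1,h_4), S(f_2,h_4), S(h_3,h_4)) all reduce to 0 modulo the current basis, so we have a Gröbner basis.
Inter-reduce: drop elements whose leading term is divisible by another's, tail-reduce, and make monic.
Reduced Gröbner basis: {xy - x + y + z - 1, xz - x - y^{2} - y + z + 1, y^{3} + z^{2} - z - 1}.
Label its elements g_1 = xy - x + y + z - 1, g_2 = xz - x - y^{2} - y + z + 1, g_3 = y^{3} + z^{2} - z - 1.

Reduce p = x^{2}y - x^{2} + xy + xz - x + y - z^{2} - z + 1 modulo G:
  leading term x^{2}y: subtract (x)·g_1 from x^{2}y - x^{2} + xy + xz - x + y - z^{2} - z + 1 → y - z^{2} - z + 1
  leading term y: no divisor's leading term divides it; move y to the remainder.
  leading term z^{2}: no divisor's leading term divides it; move -z^{2} to the remainder.
  leading term z: no divisor's leading term divides it; move -z to the remainder.
  leading term 1: no divisor's leading term divides it; move 1 to the remainder.
  normal form = y - z^{2} - z + 1.
The normal form is nonzero, so p ∉ I. Since p minus its normal form lies in I, I + (p) = I + (r) where r = y - z^{2} - z + 1; decide whether this ideal is the whole ring.
Run Buchberger on G together with r (pairs among the g_i already reduce to 0 since G is a Gröbner basis):
g_1 = xy - x + y + z - 1, LT = xy.
g_2 = xz - x - y^{2} - y + z + 1, LT = xz.
g_3 = y^{3} + z^{2} - z - 1, LT = y^{3}.
r = y - z^{2} - z + 1, LT = y.

S(g_1,r): lcm = xy. S = xz^{2} + xz + x + y + z - 1.
  reduce S modulo (g_1, g_2, g_3, r):
  remainder z^{5} + z^{4} + z^{3} - z^{2} - 1 ≠ 0; add m_5 = z^{5} + z^{4} + z^{3} - z^{2} - 1 to the basis.

S(g_2,m_5): lcm = xz^{5}. S = xz^{4} - xz^{3} + xz^{2} + x - y^{2}z^{4} - yz^{4} + z^{5} + z^{4}.
  reduce S modulo (g_1, g_2, g_3, r, m_5):
  remainder -x + z^{3} + 1 ≠ 0; add m_6 = -x + z^{3} + 1 to the basis.

The other S-polynomials (S(g_1,g_2), S(g_1,g_3), S(g_2,g_3), S(g_2,r), S(g_3,r), S(g_1,m_5), S(g_3,m_5), S(r,m_5), S(g_1,m_6), S(g_2,m_6), S(g_3,m_6), S(r,m_6), S(m_5,m_6)) all reduce to 0 modulo the current basis, so we have a Gröbner basis.
Inter-reduce: drop elements whose leading term is divisible by another's, tail-reduce, and make monic.
Reduced Gröbner basis: {x - z^{3} - 1, y - z^{2} - z + 1, z^{5} + z^{4} + z^{3} - z^{2} - 1}.
The reduced Gröbner basis of I + (p) is {x - z^{3} - 1, y - z^{2} - z + 1, z^{5} + z^{4} + z^{3} - z^{2} - 1} ≠ {1}, a proper ideal, so the enlarged system stays consistent: p is independent of I, with normal form y - z^{2} - z + 1.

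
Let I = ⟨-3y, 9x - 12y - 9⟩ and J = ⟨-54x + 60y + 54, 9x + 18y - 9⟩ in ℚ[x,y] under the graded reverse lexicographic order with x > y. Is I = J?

For a fixed monomial order, each ideal has a unique reduced Gröbner basis; comparing bases decides equality.
Buchberger on the first generating set:
f_1 = -3y, LT = y.
f_2 = 9x - 12y - 9, LT = x.

The S-polynomials (S(f_1,f_2)) all reduce to 0 modulo the current basis, so we have a Gröbner basis.
Inter-reduce: drop elements whose leading term is divisible by another's, tail-reduce, and make monic.
Reduced Gröbner basis: {x - 1, y}.

Buchberger on the second generating set:
h_1 = -54x + 60y + 54, LT = x.
h_2 = 9x + 18y - 9, LT = x.

S(h_1,h_2): lcm = x. S = -28/9y.
  leading term y: no divisor's leading term divides it; move -28/9y to the remainder.
  remainder -28/9y ≠ 0; add k_3 = -28/9y to the basis.

The other S-polynomials (S(h_1,k_3), S(h_2,k_3)) all reduce to 0 modulo the current basis, so we have a Gröbner basis.
Inter-reduce: drop elements whose leading term is divisible by another's, tail-reduce, and make monic.
Reduced Gröbner basis: {x - 1, y}.

Same reduced basis, so the two generating sets span the same ideal.

Yes, the ideals are equal.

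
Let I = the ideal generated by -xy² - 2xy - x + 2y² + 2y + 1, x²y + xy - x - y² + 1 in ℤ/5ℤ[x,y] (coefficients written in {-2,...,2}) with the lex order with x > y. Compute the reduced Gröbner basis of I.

G = {x - 2y⁵ + 2y⁴ - y³ + 2y - 1, y⁶ - 2y⁵ - 2y⁴ + y³ - y² - 2y}

f_1 = -xy² - 2xy - x + 2y² + 2y + 1, LT = xy².
f_2 = x²y + xy - x - y² + 1, LT = x²y.

S(f_1,f_2): lcm = x²y². S = 2x²y + x² + 2xy² - xy - x + y³ - y.
  leading term x²y: subtract (2)·f_2 from 2x²y + x² + 2xy² - xy - x + y³ - y → x² + 2xy² + 2xy + x + y³ + 2y² - y - 2
  leading term x²: no divisor's leading term divides it; move x² to the remainder.
  leading term xy²: subtract (-2)·f_1 from 2xy² + 2xy + x + y³ + 2y² - y - 2 → -2xy - x + y³ + y² - 2y
  leading term xy: no divisor's leading term divides it; move -2xy to the remainder.
  leading term x: no divisor's leading term divides it; move -x to the remainder.
  leading term y³: no divisor's leading term divides it; move y³ to the remainder.
  leading term y²: no divisor's leading term divides it; move y² to the remainder.
  leading term y: no divisor's leading term divides it; move -2y to the remainder.
  remainder x² - 2xy - x + y³ + y² - 2y ≠ 0; add g_3 = x² - 2xy - x + y³ + y² - 2y to the basis.

S(f_1,g_3): lcm = x²y². S = 2x²y + x² + 2xy³ - xy² - 2xy - x - y⁵ - y⁴ + 2y³.
  leading term x²y: subtract (2)·f_2 from 2x²y + x² + 2xy³ - xy² - 2xy - x - y⁵ - y⁴ + 2y³ → x² + 2xy³ - xy² + xy + x - y⁵ - y⁴ + 2y³ + 2y² - 2
  leading term x²: subtract (1)·g_3 from x² + 2xy³ - xy² + xy + x - y⁵ - y⁴ + 2y³ + 2y² - 2 → 2xy³ - xy² - 2xy + 2x - y⁵ - y⁴ + y³ + y² + 2y - 2
  leading term xy³: subtract (-2y)·f_1 from 2xy³ - xy² - 2xy + 2x - y⁵ - y⁴ + y³ + y² + 2y - 2 → xy + 2x - y⁵ - y⁴ - y - 2
  leading term xy: no divisor's leading term divides it; move xy to the remainder.
  leading term x: no divisor's leading term divides it; move 2x to the remainder.
  leading term y⁵: no divisor's leading term divides it; move -y⁵ to the remainder.
  leading term y⁴: no divisor's leading term divides it; move -y⁴ to the remainder.
  leading term y: no divisor's leading term divides it; move -y to the remainder.
  leading term 1: no divisor's leading term divides it; move -2 to the remainder.
  remainder xy + 2x - y⁵ - y⁴ - y - 2 ≠ 0; add g_4 = xy + 2x - y⁵ - y⁴ - y - 2 to the basis.

S(f_2,g_3): lcm = x²y. S = 2xy² + 2xy - x - y⁴ - y³ + y² + 1.
  leading term xy²: subtract (-2)·f_1 from 2xy² + 2xy - x - y⁴ - y³ + y² + 1 → -2xy + 2x - y⁴ - y³ - y - 2
  leading term xy: subtract (-2)·g_4 from -2xy + 2x - y⁴ - y³ - y - 2 → x - 2y⁵ + 2y⁴ - y³ + 2y - 1
  leading term x: no divisor's leading term divides it; move x to the remainder.
  leading term y⁵: no divisor's leading term divides it; move -2y⁵ to the remainder.
  leading term y⁴: no divisor's leading term divides it; move 2y⁴ to the remainder.
  leading term y³: no divisor's leading term divides it; move -y³ to the remainder.
  leading term y: no divisor's leading term divides it; move 2y to the remainder.
  leading term 1: no divisor's leading term divides it; move -1 to the remainder.
  remainder x - 2y⁵ + 2y⁴ - y³ + 2y - 1 ≠ 0; add g_5 = x - 2y⁵ + 2y⁴ - y³ + 2y - 1 to the basis.

S(f_1,g_4): lcm = xy². S = x + y⁶ + y⁵ - y² - 1.
  leading term x: subtract (1)·g_5 from x + y⁶ + y⁵ - y² - 1 → y⁶ - 2y⁵ - 2y⁴ + y³ - y² - 2y
  leading term y⁶: no divisor's leading term divides it; move y⁶ to the remainder.
  leading term y⁵: no divisor's leading term divides it; move -2y⁵ to the remainder.
  leading term y⁴: no divisor's leading term divides it; move -2y⁴ to the remainder.
  leading term y³: no divisor's leading term divides it; move y³ to the remainder.
  leading term y²: no divisor's leading term divides it; move -y² to the remainder.
  leading term y: no divisor's leading term divides it; move -2y to the remainder.
  remainder y⁶ - 2y⁵ - 2y⁴ + y³ - y² - 2y ≠ 0; add g_6 = y⁶ - 2y⁵ - 2y⁴ + y³ - y² - 2y to the basis.

The other S-polynomials (S(f_2,g_4), S(g_3,g_4), S(f_1,g_5), S(f_2,g_5), S(g_3,g_5), S(g_4,g_5), S(f_1,g_6), S(f_2,g_6), S(g_3,g_6), S(g_4,g_6), S(g_5,g_6)) all reduce to 0 modulo the current basis, so we have a Gröbner basis.
Inter-reduce: drop elements whose leading term is divisible by another's, tail-reduce, and make monic.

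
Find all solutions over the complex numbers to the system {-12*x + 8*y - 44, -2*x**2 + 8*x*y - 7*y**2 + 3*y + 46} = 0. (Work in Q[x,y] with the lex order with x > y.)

Compute a lex Gröbner basis by Buchberger's algorithm.
f_1 = -12*x + 8*y - 44, LT = x.
f_2 = -2*x**2 + 8*x*y - 7*y**2 + 3*y + 46, LT = x**2.

S(f_1,f_2): lcm = x**2. S = 10/3*x*y + 11/3*x - 7/2*y**2 + 3/2*y + 23.
  leading term x*y: subtract (-5/18*y)·f_1 from 10/3*x*y + 11/3*x - 7/2*y**2 + 3/2*y + 23 → 11/3*x - 23/18*y**2 - 193/18*y + 23
  leading term x: subtract (-11/36)·f_1 from 11/3*x - 23/18*y**2 - 193/18*y + 23 → -23/18*y**2 - 149/18*y + 86/9
  leading term y**2: no divisor's leading term divides it; move -23/18*y**2 to the remainder.
  leading term y: no divisor's leading term divides it; move -149/18*y to the remainder.
  leading term 1: no divisor's leading term divides it; move 86/9 to the remainder.
  remainder -23/18*y**2 - 149/18*y + 86/9 ≠ 0; add h_3 = -23/18*y**2 - 149/18*y + 86/9 to the basis.

The other S-polynomials (S(f_1,h_3), S(f_2,h_3)) all reduce to 0 modulo the current basis, so we have a Gröbner basis.
Inter-reduce: drop elements whose leading term is divisible by another's, tail-reduce, and make monic.
Reduced Gröbner basis: {x - 2/3*y + 11/3, y**2 + 149/23*y - 172/23}.

Since the basis is lex-ordered, y**2 + 149/23*y - 172/23 is univariate in y. Its roots are {-172/23, 1}. Back-substituting each root into the other basis elements fixes the other coordinates.
  y = -172/23: the earlier basis element becomes x + 199/23 = 0, giving x = -199/23 — point (-199/23, -172/23).
  y = 1: the earlier basis element becomes x + 3 = 0, giving x = -3 — point (-3, 1).

{(-199/23, -172/23), (-3, 1)}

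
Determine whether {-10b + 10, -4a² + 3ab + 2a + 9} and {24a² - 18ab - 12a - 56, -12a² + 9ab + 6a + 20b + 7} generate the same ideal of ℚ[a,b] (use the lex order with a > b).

For a fixed monomial order, each ideal has a unique reduced Gröbner basis; comparing bases decides equality.
Buchberger on the first generating set:
f_1 = -10b + 10, LT = b.
f_2 = -4a² + 3ab + 2a + 9, LT = a².

The S-polynomials (S(f_1,f_2)) all reduce to 0 modulo the current basis, so we have a Gröbner basis.
Inter-reduce: drop elements whose leading term is divisible by another's, tail-reduce, and make monic.
Reduced Gröbner basis: {a² - 5/4a - 9/4, b - 1}.

Buchberger on the second generating set:
h_1 = 24a² - 18ab - 12a - 56, LT = a².
h_2 = -12a² + 9ab + 6a + 20b + 7, LT = a².

S(h_1,h_2): lcm = a². S = 5/3b - 7/4.
  reduce S modulo (h_1, h_2):
  remainder 5/3b - 7/4 ≠ 0; add k_3 = 5/3b - 7/4 to the basis.

The other S-polynomials (S(h_1,k_3), S(h_2,k_3)) all reduce to 0 modulo the current basis, so we have a Gröbner basis.
Inter-reduce: drop elements whose leading term is divisible by another's, tail-reduce, and make monic.
Reduced Gröbner basis: {a² - 103/80a - 7/3, b - 21/20}.

These differ, so the ideals are not equal.

No, the ideals differ.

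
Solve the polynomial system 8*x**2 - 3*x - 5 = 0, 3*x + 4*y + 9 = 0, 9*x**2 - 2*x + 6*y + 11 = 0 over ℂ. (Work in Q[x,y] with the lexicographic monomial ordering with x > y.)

{(1, -3)}

Compute a lex Gröbner basis by Buchberger's algorithm.
f_1 = 8*x**2 - 3*x - 5, LT = x**2.
f_2 = 3*x + 4*y + 9, LT = x.
f_3 = 9*x**2 - 2*x + 6*y + 11, LT = x**2.

S(f_1,f_2): lcm = x**2. S = -4/3*x*y - 27/8*x - 5/8.
  reduce S modulo (f_1, f_2, f_3):
  remainder 16/9*y**2 + 17/2*y + 19/2 ≠ 0; add h_4 = 16/9*y**2 + 17/2*y + 19/2 to the basis.

S(f_1,f_3): lcm = x**2. S = -11/72*x - 2/3*y - 133/72.
  reduce S modulo (f_1, f_2, f_3, h_4):
  remainder -25/54*y - 25/18 ≠ 0; add h_5 = -25/54*y - 25/18 to the basis.

The other S-polynomials (S(f_2,f_3), S(f_1,h_4), S(f_2,h_4), S(f_3,h_4), S(f_1,h_5), S(f_2,h_5), S(f_3,h_5), S(h_4,h_5)) all reduce to 0 modulo the current basis, so we have a Gröbner basis.
Inter-reduce: drop elements whose leading term is divisible by another's, tail-reduce, and make monic.
Reduced Gröbner basis: {x - 1, y + 3}.

Elimination: the polynomial y + 3 lies in the elimination ideal for y, so y ∈ {-3}. For each such y, the remaining basis elements (now univariate) give the rest of the solution.
  y = -3: the earlier basis element becomes x - 1 = 0, giving x = 1 — point (1, -3).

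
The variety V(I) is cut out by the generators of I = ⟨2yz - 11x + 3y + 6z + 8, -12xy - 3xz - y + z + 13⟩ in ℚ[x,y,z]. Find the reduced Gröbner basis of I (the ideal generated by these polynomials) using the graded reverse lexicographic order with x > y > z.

f_1 = 2yz - 11x + 3y + 6z + 8, LT = yz.
f_2 = -12xy - 3xz - y + z + 13, LT = xy.

S(f_1,f_2): lcm = xyz. S = -¼xz² - 11/2x² + 3/2xy + 3xz - 1/12yz + 1/12z² + 4x + 13/12z.
  reduce S modulo (f_1, f_2):
  remainder -¼xz² - 11/2x² + 21/8xz + 1/12z² + 85/24x + 35/24z + 47/24 ≠ 0; add g_3 = -¼xz² - 11/2x² + 21/8xz + 1/12z² + 85/24x + 35/24z + 47/24 to the basis.

The other S-polynomials (S(f_1,g_3), S(f_2,g_3)) all reduce to 0 modulo the current basis, so we have a Gröbner basis.

G = {xz² + 22x² - 21/2xz - ⅓z² - 85/6x - 35/6z - 47/6, xy + ¼xz + 1/12y - 1/12z - 13/12, yz - 11/2x + 3/2y + 3z + 4}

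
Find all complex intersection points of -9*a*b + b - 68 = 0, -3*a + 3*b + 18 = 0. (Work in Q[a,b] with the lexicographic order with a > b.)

{(2, -4), (37/9, -17/9)}

Compute a lex Gröbner basis by Buchberger's algorithm.
f_1 = -9*a*b + b - 68, LT = a*b.
f_2 = -3*a + 3*b + 18, LT = a.

S(f_1,f_2): lcm = a*b. S = b**2 + 53/9*b + 68/9.
  leading term b**2: no divisor's leading term divides it; move b**2 to the remainder.
  leading term b: no divisor's leading term divides it; move 53/9*b to the remainder.
  leading term 1: no divisor's leading term divides it; move 68/9 to the remainder.
  remainder b**2 + 53/9*b + 68/9 ≠ 0; add h_3 = b**2 + 53/9*b + 68/9 to the basis.

The other S-polynomials (S(f_1,h_3), S(f_2,h_3)) all reduce to 0 modulo the current basis, so we have a Gröbner basis.
Inter-reduce: drop elements whose leading term is divisible by another's, tail-reduce, and make monic.
Reduced Gröbner basis: {a - b - 6, b**2 + 53/9*b + 68/9}.

The lex basis is triangular: the last element involves only b. Solving b**2 + 53/9*b + 68/9 = 0 gives b ∈ {-4, -17/9}; substituting each value into the earlier elements determines the remaining variables.
  b = -4: the earlier basis element becomes a - 2 = 0, giving a = 2 — point (2, -4).
  b = -17/9: the earlier basis element becomes a - 37/9 = 0, giving a = 37/9 — point (37/9, -17/9).
Zero-dimensionality of the ideal guarantees finitely many solutions over ℂ.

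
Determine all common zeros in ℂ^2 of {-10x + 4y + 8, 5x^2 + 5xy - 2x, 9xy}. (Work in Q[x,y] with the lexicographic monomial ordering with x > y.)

Compute a lex Gröbner basis by Buchberger's algorithm.
f_1 = -10x + 4y + 8, LT = x.
f_2 = 5x^2 + 5xy - 2x, LT = x^2.
f_3 = 9xy, LT = xy.

S(f_1,f_2): lcm = x^2. S = -7/5xy - 2/5x.
  leading term xy: subtract (7/50y)·f_1 from -7/5xy - 2/5x → -2/5x - 14/25y^2 - 28/25y
  leading term x: subtract (1/25)·f_1 from -2/5x - 14/25y^2 - 28/25y → -14/25y^2 - 32/25y - 8/25
  leading term y^2: no divisor's leading term divides it; move -14/25y^2 to the remainder.
  leading term y: no divisor's leading term divides it; move -32/25y to the remainder.
  leading term 1: no divisor's leading term divides it; move -8/25 to the remainder.
  remainder -14/25y^2 - 32/25y - 8/25 ≠ 0; add h_4 = -14/25y^2 - 32/25y - 8/25 to the basis.

S(f_1,f_3): lcm = xy. S = -2/5y^2 - 4/5y.
  leading term y^2: subtract (5/7)·h_4 from -2/5y^2 - 4/5y → 4/35y + 8/35
  leading term y: no divisor's leading term divides it; move 4/35y to the remainder.
  leading term 1: no divisor's leading term divides it; move 8/35 to the remainder.
  remainder 4/35y + 8/35 ≠ 0; add h_5 = 4/35y + 8/35 to the basis.

The other S-polynomials (S(f_2,f_3), S(f_1,h_4), S(f_2,h_4), S(f_3,h_4), S(f_1,h_5), S(f_2,h_5), S(f_3,h_5), S(h_4,h_5)) all reduce to 0 modulo the current basis, so we have a Gröbner basis.
Inter-reduce: drop elements whose leading term is divisible by another's, tail-reduce, and make monic.
Reduced Gröbner basis: {x, y + 2}.

Elimination: the polynomial y + 2 lies in the elimination ideal for y, so y ∈ {-2}. For each such y, the remaining basis elements (now univariate) give the rest of the solution.
  y = -2: the earlier basis element becomes x = 0, giving x = 0 — point (0, -2).
Check: every point annihilates each of the original generators.

{(0, -2)}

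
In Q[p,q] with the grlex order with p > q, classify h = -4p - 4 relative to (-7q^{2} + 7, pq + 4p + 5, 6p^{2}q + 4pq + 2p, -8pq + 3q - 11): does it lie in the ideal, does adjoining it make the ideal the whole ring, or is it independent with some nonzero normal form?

First compute the reduced Gröbner basis of I by Buchberger's algorithm.
f_1 = -7q^{2} + 7, LT = q^{2}.
f_2 = pq + 4p + 5, LT = pq.
f_3 = 6p^{2}q + 4pq + 2p, LT = p^{2}q.
f_4 = -8pq + 3q - 11, LT = pq.

S(f_1,f_2): lcm = pq^{2}. S = -4pq - p - 5q.
  leading term pq: subtract (-4)·f_2 from -4pq - p - 5q → 15p - 5q + 20
  leading term p: no divisor's leading term divides it; move 15p to the remainder.
  leading term q: no divisor's leading term divides it; move -5q to the remainder.
  leading term 1: no divisor's leading term divides it; move 20 to the remainder.
  remainder 15p - 5q + 20 ≠ 0; add k_5 = 15p - 5q + 20 to the basis.

S(f_1,f_3): lcm = p^{2}q^{2}. S = -\tfrac{2}{3}pq^{2} - p^{2} - \tfrac{1}{3}pq.
  leading term pq^{2}: subtract (\tfrac{2}{21}p)·f_1 from -\tfrac{2}{3}pq^{2} - p^{2} - \tfrac{1}{3}pq → -p^{2} - \tfrac{1}{3}pq - \tfrac{2}{3}p
  leading term p^{2}: subtract (-\tfrac{1}{15}p)·k_5 from -p^{2} - \tfrac{1}{3}pq - \tfrac{2}{3}p → -\tfrac{2}{3}pq + \tfrac{2}{3}p
  leading term pq: subtract (-\tfrac{2}{3})·f_2 from -\tfrac{2}{3}pq + \tfrac{2}{3}p → \tfrac{10}{3}p + \tfrac{10}{3}
  leading term p: subtract (\tfrac{2}{9})·k_5 from \tfrac{10}{3}p + \tfrac{10}{3} → \tfrac{10}{9}q - \tfrac{10}{9}
  leading term q: no divisor's leading term divides it; move \tfrac{10}{9}q to the remainder.
  leading term 1: no divisor's leading term divides it; move -\tfrac{10}{9} to the remainder.
  remainder \tfrac{10}{9}q - \tfrac{10}{9} ≠ 0; add k_6 = \tfrac{10}{9}q - \tfrac{10}{9} to the basis.

The other S-polynomials (S(f_1,f_4), S(f_2,f_3), S(f_2,f_4), S(f_3,f_4), S(f_1,k_5), S(f_2,k_5), S(f_3,k_5), S(f_4,k_5), S(f_1,k_6), S(f_2,k_6), S(f_3,k_6), S(f_4,k_6), S(k_5,k_6)) all reduce to 0 modulo the current basis, so we have a Gröbner basis.
Inter-reduce: drop elements whose leading term is divisible by another's, tail-reduce, and make monic.
Reduced Gröbner basis: {p + 1, q - 1}.
Label its elements g_1 = p + 1, g_2 = q - 1.

Reduce h = -4p - 4 modulo G:
  leading term p: subtract (-4)·g_1 from -4p - 4 → 0
  normal form = 0.
Since the normal form is 0, h ∈ I.

The remainder on division by a Gröbner basis is unique — it is the normal form.

-4p - 4 lies in I (it reduces to 0).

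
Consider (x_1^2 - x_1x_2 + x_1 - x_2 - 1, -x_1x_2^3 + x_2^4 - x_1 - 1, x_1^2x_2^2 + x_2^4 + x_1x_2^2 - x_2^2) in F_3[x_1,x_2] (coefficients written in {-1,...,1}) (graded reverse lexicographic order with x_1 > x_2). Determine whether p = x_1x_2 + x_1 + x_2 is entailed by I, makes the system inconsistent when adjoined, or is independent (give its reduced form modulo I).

Adjoining x_1x_2 + x_1 + x_2 makes the ideal the whole ring: the system is inconsistent.

First compute the reduced Gröbner basis of I by Buchberger's algorithm.
f_1 = x_1^2 - x_1x_2 + x_1 - x_2 - 1, LT = x_1^2.
f_2 = -x_1x_2^3 + x_2^4 - x_1 - 1, LT = x_1x_2^3.
f_3 = x_1^2x_2^2 + x_2^4 + x_1x_2^2 - x_2^2, LT = x_1^2x_2^2.

S(f_1,f_2): lcm = x_1^2x_2^3. S = x_1x_2^3 - x_2^4 - x_2^3 - x_1^2 - x_1.
  leading term x_1x_2^3: subtract (-1)·f_2 from x_1x_2^3 - x_2^4 - x_2^3 - x_1^2 - x_1 → -x_2^3 - x_1^2 + x_1 - 1
  leading term x_2^3: no divisor's leading term divides it; move -x_2^3 to the remainder.
  leading term x_1^2: subtract (-1)·f_1 from -x_1^2 + x_1 - 1 → -x_1x_2 - x_1 - x_2 + 1
  leading term x_1x_2: no divisor's leading term divides it; move -x_1x_2 to the remainder.
  leading term x_1: no divisor's leading term divides it; move -x_1 to the remainder.
  leading term x_2: no divisor's leading term divides it; move -x_2 to the remainder.
  leading term 1: no divisor's leading term divides it; move 1 to the remainder.
  remainder -x_2^3 - x_1x_2 - x_1 - x_2 + 1 ≠ 0; add h_4 = -x_2^3 - x_1x_2 - x_1 - x_2 + 1 to the basis.

S(f_1,f_3): lcm = x_1^2x_2^2. S = -x_1x_2^3 - x_2^4 - x_2^3.
  leading term x_1x_2^3: subtract (1)·f_2 from -x_1x_2^3 - x_2^4 - x_2^3 → x_2^4 - x_2^3 + x_1 + 1
  leading term x_2^4: subtract (-x_2)·h_4 from x_2^4 - x_2^3 + x_1 + 1 → -x_1x_2^2 - x_2^3 - x_1x_2 - x_2^2 + x_1 + x_2 + 1
  leading term x_1x_2^2: no divisor's leading term divides it; move -x_1x_2^2 to the remainder.
  leading term x_2^3: subtract (1)·h_4 from -x_2^3 - x_1x_2 - x_2^2 + x_1 + x_2 + 1 → -x_2^2 - x_1 - x_2
  leading term x_2^2: no divisor's leading term divides it; move -x_2^2 to the remainder.
  leading term x_1: no divisor's leading term divides it; move -x_1 to the remainder.
  leading term x_2: no divisor's leading term divides it; move -x_2 to the remainder.
  remainder -x_1x_2^2 - x_2^2 - x_1 - x_2 ≠ 0; add h_5 = -x_1x_2^2 - x_2^2 - x_1 - x_2 to the basis.

S(f_2,f_3): lcm = x_1^2x_2^3. S = -x_1x_2^4 - x_2^5 - x_1x_2^3 + x_2^3 + x_1^2 + x_1.
  leading term x_1x_2^4: subtract (x_2)·f_2 from -x_1x_2^4 - x_2^5 - x_1x_2^3 + x_2^3 + x_1^2 + x_1 → x_2^5 - x_1x_2^3 + x_2^3 + x_1^2 + x_1x_2 + x_1 + x_2
  leading term x_2^5: subtract (-x_2^2)·h_4 from x_2^5 - x_1x_2^3 + x_2^3 + x_1^2 + x_1x_2 + x_1 + x_2 → x_1x_2^3 - x_1x_2^2 + x_1^2 + x_1x_2 + x_2^2 + x_1 + x_2
  leading term x_1x_2^3: subtract (-1)·f_2 from x_1x_2^3 - x_1x_2^2 + x_1^2 + x_1x_2 + x_2^2 + x_1 + x_2 → x_2^4 - x_1x_2^2 + x_1^2 + x_1x_2 + x_2^2 + x_2 - 1
  leading term x_2^4: subtract (-x_2)·h_4 from x_2^4 - x_1x_2^2 + x_1^2 + x_1x_2 + x_2^2 + x_2 - 1 → x_1x_2^2 + x_1^2 - x_2 - 1
  leading term x_1x_2^2: subtract (-1)·h_5 from x_1x_2^2 + x_1^2 - x_2 - 1 → x_1^2 - x_2^2 - x_1 + x_2 - 1
  leading term x_1^2: subtract (1)·f_1 from x_1^2 - x_2^2 - x_1 + x_2 - 1 → x_1x_2 - x_2^2 + x_1 - x_2
  leading term x_1x_2: no divisor's leading term divides it; move x_1x_2 to the remainder.
  leading term x_2^2: no divisor's leading term divides it; move -x_2^2 to the remainder.
  leading term x_1: no divisor's leading term divides it; move x_1 to the remainder.
  leading term x_2: no divisor's leading term divides it; move -x_2 to the remainder.
  remainder x_1x_2 - x_2^2 + x_1 - x_2 ≠ 0; add h_6 = x_1x_2 - x_2^2 + x_1 - x_2 to the basis.

S(f_1,h_5): lcm = x_1^2x_2^2. S = -x_1x_2^3 - x_2^3 - x_1^2 - x_1x_2 - x_2^2.
  leading term x_1x_2^3: subtract (1)·f_2 from -x_1x_2^3 - x_2^3 - x_1^2 - x_1x_2 - x_2^2 → -x_2^4 - x_2^3 - x_1^2 - x_1x_2 - x_2^2 + x_1 + 1
  leading term x_2^4: subtract (x_2)·h_4 from -x_2^4 - x_2^3 - x_1^2 - x_1x_2 - x_2^2 + x_1 + 1 → x_1x_2^2 - x_2^3 - x_1^2 + x_1 - x_2 + 1
  leading term x_1x_2^2: subtract (-1)·h_5 from x_1x_2^2 - x_2^3 - x_1^2 + x_1 - x_2 + 1 → -x_2^3 - x_1^2 - x_2^2 + x_2 + 1
  leading term x_2^3: subtract (1)·h_4 from -x_2^3 - x_1^2 - x_2^2 + x_2 + 1 → -x_1^2 + x_1x_2 - x_2^2 + x_1 - x_2
  leading term x_1^2: subtract (-1)·f_1 from -x_1^2 + x_1x_2 - x_2^2 + x_1 - x_2 → -x_2^2 - x_1 + x_2 - 1
  leading term x_2^2: no divisor's leading term divides it; move -x_2^2 to the remainder.
  leading term x_1: no divisor's leading term divides it; move -x_1 to the remainder.
  leading term x_2: no divisor's leading term divides it; move x_2 to the remainder.
  leading term 1: no divisor's leading term divides it; move -1 to the remainder.
  remainder -x_2^2 - x_1 + x_2 - 1 ≠ 0; add h_7 = -x_2^2 - x_1 + x_2 - 1 to the basis.

S(f_1,h_6): lcm = x_1^2x_2. S = -x_1^2 - x_1x_2 - x_2^2 - x_2.
  leading term x_1^2: subtract (-1)·f_1 from -x_1^2 - x_1x_2 - x_2^2 - x_2 → x_1x_2 - x_2^2 + x_1 + x_2 - 1
  leading term x_1x_2: subtract (1)·h_6 from x_1x_2 - x_2^2 + x_1 + x_2 - 1 → -x_2 - 1
  leading term x_2: no divisor's leading term divides it; move -x_2 to the remainder.
  leading term 1: no divisor's leading term divides it; move -1 to the remainder.
  remainder -x_2 - 1 ≠ 0; add h_8 = -x_2 - 1 to the basis.

S(f_2,h_6): lcm = x_1x_2^3. S = -x_1x_2^2 + x_2^3 + x_1 + 1.
  leading term x_1x_2^2: subtract (1)·h_5 from -x_1x_2^2 + x_2^3 + x_1 + 1 → x_2^3 + x_2^2 - x_1 + x_2 + 1
  leading term x_2^3: subtract (-1)·h_4 from x_2^3 + x_2^2 - x_1 + x_2 + 1 → -x_1x_2 + x_2^2 + x_1 - 1
  leading term x_1x_2: subtract (-1)·h_6 from -x_1x_2 + x_2^2 + x_1 - 1 → -x_1 - x_2 - 1
  leading term x_1: no divisor's leading term divides it; move -x_1 to the remainder.
  leading term x_2: subtract (1)·h_8 from -x_2 - 1 → 0
  remainder -x_1 ≠ 0; add h_9 = -x_1 to the basis.

The other S-polynomials (S(f_1,h_4), S(f_2,h_4), S(f_3,h_4), S(f_2,h_5), S(f_3,h_5), S(h_4,h_5), S(f_3,h_6), S(h_4,h_6), S(h_5,h_6), S(f_1,h_7), S(f_2,h_7), S(f_3,h_7), S(h_4,h_7), S(h_5,h_7), S(h_6,h_7), S(f_1,h_8), S(f_2,h_8), S(f_3,h_8), S(h_4,h_8), S(h_5,h_8), S(h_6,h_8), S(h_7,h_8), S(f_1,h_9), S(f_2,h_9), S(f_3,h_9), S(h_4,h_9), S(h_5,h_9), S(h_6,h_9), S(h_7,h_9), S(h_8,h_9)) all reduce to 0 modulo the current basis, so we have a Gröbner basis.
Inter-reduce: drop elements whose leading term is divisible by another's, tail-reduce, and make monic.
Reduced Gröbner basis: {x_1, x_2 + 1}.
Label its elements g_1 = x_1, g_2 = x_2 + 1.

Reduce p = x_1x_2 + x_1 + x_2 modulo G:
  leading term x_1x_2: subtract (x_2)·g_1 from x_1x_2 + x_1 + x_2 → x_1 + x_2
  leading term x_1: subtract (1)·g_1 from x_1 + x_2 → x_2
  leading term x_2: subtract (1)·g_2 from x_2 → -1
  leading term 1: no divisor's leading term divides it; move -1 to the remainder.
  normal form = -1.
The normal form is nonzero, so p ∉ I. Since p minus its normal form lies in I, I + (p) = I + (r) where r = -1; decide whether this ideal is the whole ring.
Here r = -1 is a nonzero constant, hence a unit: 1 ∈ I + (p), the Gröbner basis of I + (p) is {1}, and the enlarged system has no common solution — adjoining p is inconsistent.

The remainder on division by a Gröbner basis is unique — it is the normal form.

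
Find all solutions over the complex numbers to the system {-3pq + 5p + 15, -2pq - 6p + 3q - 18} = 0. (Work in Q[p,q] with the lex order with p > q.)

Compute a lex Gröbner basis by Buchberger's algorithm.
f_1 = -3pq + 5p + 15, LT = pq.
f_2 = -2pq - 6p + 3q - 18, LT = pq.

S(f_1,f_2): lcm = pq. S = -14/3p + 3/2q - 14.
  reduce S modulo (f_1, f_2):
  remainder -14/3p + 3/2q - 14 ≠ 0; add h_3 = -14/3p + 3/2q - 14 to the basis.

S(f_1,h_3): lcm = pq. S = -5/3p + 9/28q^2 - 3q - 5.
  reduce S modulo (f_1, f_2, h_3):
  remainder 9/28q^2 - 99/28q ≠ 0; add h_4 = 9/28q^2 - 99/28q to the basis.

The other S-polynomials (S(f_2,h_3), S(f_1,h_4), S(f_2,h_4), S(h_3,h_4)) all reduce to 0 modulo the current basis, so we have a Gröbner basis.
Inter-reduce: drop elements whose leading term is divisible by another's, tail-reduce, and make monic.
Reduced Gröbner basis: {p - 9/28q + 3, q^2 - 11q}.

The lex basis is triangular: the last element involves only q. Solving q^2 - 11q = 0 gives q ∈ {0, 11}; substituting each value into the earlier elements determines the remaining variables.
  q = 0: the earlier basis element becomes p + 3 = 0, giving p = -3 — point (-3, 0).
  q = 11: the earlier basis element becomes p - 15/28 = 0, giving p = 15/28 — point (15/28, 11).

{(-3, 0), (15/28, 11)}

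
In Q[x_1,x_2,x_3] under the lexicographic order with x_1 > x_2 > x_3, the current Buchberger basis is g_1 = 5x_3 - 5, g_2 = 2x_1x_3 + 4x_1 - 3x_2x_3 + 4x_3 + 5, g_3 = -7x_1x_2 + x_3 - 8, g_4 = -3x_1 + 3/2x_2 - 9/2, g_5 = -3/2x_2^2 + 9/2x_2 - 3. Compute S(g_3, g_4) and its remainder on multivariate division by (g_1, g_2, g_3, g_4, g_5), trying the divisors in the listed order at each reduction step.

lcm(LM(g_3), LM(g_4)) = x_1x_2.
S = (lcm/LT(g_3))·g_3 − (lcm/LT(g_4))·g_4 = 1/2x_2^2 - 3/2x_2 - 1/7x_3 + 8/7.
Reduce S modulo (g_1, g_2, g_3, g_4, g_5) in that order:
  leading term x_2^2: subtract (-1/3)·g_5 from 1/2x_2^2 - 3/2x_2 - 1/7x_3 + 8/7 → -1/7x_3 + 1/7
  leading term x_3: subtract (-1/35)·g_1 from -1/7x_3 + 1/7 → 0
The remainder is 0, so this S-polynomial contributes no new basis element.

S(g_3, g_4) = 1/2x_2^2 - 3/2x_2 - 1/7x_3 + 8/7; remainder on division = 0.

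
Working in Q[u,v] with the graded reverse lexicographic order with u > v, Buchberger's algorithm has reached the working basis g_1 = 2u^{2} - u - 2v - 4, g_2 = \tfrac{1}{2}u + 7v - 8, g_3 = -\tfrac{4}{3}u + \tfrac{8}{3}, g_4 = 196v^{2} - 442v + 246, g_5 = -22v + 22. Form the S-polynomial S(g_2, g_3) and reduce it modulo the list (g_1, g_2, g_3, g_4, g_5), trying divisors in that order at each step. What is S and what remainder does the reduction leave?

S(g_2, g_3) = 14v - 14; remainder on division = 0.

lcm(LM(g_2), LM(g_3)) = u.
S = (lcm/LT(g_2))·g_2 − (lcm/LT(g_3))·g_3 = 14v - 14.
Reduce S modulo (g_1, g_2, g_3, g_4, g_5) in that order:
  leading term v: subtract (-\tfrac{7}{11})·g_5 from 14v - 14 → 0
The remainder is 0, so this S-polynomial contributes no new basis element.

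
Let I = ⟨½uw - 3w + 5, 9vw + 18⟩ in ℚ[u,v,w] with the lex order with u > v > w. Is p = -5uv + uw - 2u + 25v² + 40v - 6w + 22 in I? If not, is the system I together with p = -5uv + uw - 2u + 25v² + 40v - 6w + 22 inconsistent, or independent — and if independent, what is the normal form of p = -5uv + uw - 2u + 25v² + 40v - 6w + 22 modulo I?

-5uv + uw - 2u + 25v² + 40v - 6w + 22 lies in I (it reduces to 0).

First compute the reduced Gröbner basis of I by Buchberger's algorithm.
f_1 = ½uw - 3w + 5, LT = uw.
f_2 = 9vw + 18, LT = vw.

S(f_1,f_2): lcm = uvw. S = -2u - 6vw + 10v.
  leading term u: no divisor's leading term divides it; move -2u to the remainder.
  leading term vw: subtract (-⅔)·f_2 from -6vw + 10v → 10v + 12
  leading term v: no divisor's leading term divides it; move 10v to the remainder.
  leading term 1: no divisor's leading term divides it; move 12 to the remainder.
  remainder -2u + 10v + 12 ≠ 0; add h_3 = -2u + 10v + 12 to the basis.

S(f_1,h_3): lcm = uw. S = 5vw + 10.
  leading term vw: subtract (5/9)·f_2 from 5vw + 10 → 0
  remainder 0.

S(f_2,h_3): leading monomials are coprime, so the S-polynomial reduces to 0 (Buchberger's first criterion).
Every S-polynomial of the final basis reduces to 0, so we have a Gröbner basis.
Inter-reduce: drop elements whose leading term is divisible by another's, tail-reduce, and make monic.
Reduced Gröbner basis: {u - 5v - 6, vw + 2}.
Label its elements g_1 = u - 5v - 6, g_2 = vw + 2.

Reduce p = -5uv + uw - 2u + 25v² + 40v - 6w + 22 modulo G:
  leading term uv: subtract (-5v)·g_1 from -5uv + uw - 2u + 25v² + 40v - 6w + 22 → uw - 2u + 10v - 6w + 22
  leading term uw: subtract (w)·g_1 from uw - 2u + 10v - 6w + 22 → -2u + 5vw + 10v + 22
  leading term u: subtract (-2)·g_1 from -2u + 5vw + 10v + 22 → 5vw + 10
  leading term vw: subtract (5)·g_2 from 5vw + 10 → 0
  normal form = 0.
Since the normal form is 0, p ∈ I.

The remainder on division by a Gröbner basis is unique — it is the normal form.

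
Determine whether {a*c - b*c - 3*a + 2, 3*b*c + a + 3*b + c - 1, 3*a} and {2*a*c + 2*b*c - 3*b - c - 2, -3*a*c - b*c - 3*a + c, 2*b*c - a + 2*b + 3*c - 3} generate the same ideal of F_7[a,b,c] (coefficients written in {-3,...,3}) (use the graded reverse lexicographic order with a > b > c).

For a fixed monomial order, each ideal has a unique reduced Gröbner basis; comparing bases decides equality.
Buchberger on the first generating set:
f_1 = a*c - b*c - 3*a + 2, LT = a*c.
f_2 = 3*b*c + a + 3*b + c - 1, LT = b*c.
f_3 = 3*a, LT = a.

S(f_1,f_2): lcm = a*b*c. S = -b**2*c + 2*a**2 + 3*a*b + 2*a*c - 2*a + 2*b.
  leading term b**2*c: subtract (2*b)·f_2 from -b**2*c + 2*a**2 + 3*a*b + 2*a*c - 2*a + 2*b → 2*a**2 + a*b + b**2 + 2*a*c - 2*b*c - 2*a - 3*b
  leading term a**2: subtract (3*a)·f_3 from 2*a**2 + a*b + b**2 + 2*a*c - 2*b*c - 2*a - 3*b → a*b + b**2 + 2*a*c - 2*b*c - 2*a - 3*b
  leading term a*b: subtract (-2*b)·f_3 from a*b + b**2 + 2*a*c - 2*b*c - 2*a - 3*b → b**2 + 2*a*c - 2*b*c - 2*a - 3*b
  leading term b**2: no divisor's leading term divides it; move b**2 to the remainder.
  leading term a*c: subtract (2)·f_1 from 2*a*c - 2*b*c - 2*a - 3*b → -3*a - 3*b + 3
  leading term a: subtract (-1)·f_3 from -3*a - 3*b + 3 → -3*b + 3
  leading term b: no divisor's leading term divides it; move -3*b to the remainder.
  leading term 1: no divisor's leading term divides it; move 3 to the remainder.
  remainder b**2 - 3*b + 3 ≠ 0; add g_4 = b**2 - 3*b + 3 to the basis.

S(f_1,f_3): lcm = a*c. S = -b*c - 3*a + 2.
  leading term b*c: subtract (2)·f_2 from -b*c - 3*a + 2 → 2*a + b - 2*c - 3
  leading term a: subtract (3)·f_3 from 2*a + b - 2*c - 3 → b - 2*c - 3
  leading term b: no divisor's leading term divides it; move b to the remainder.
  leading term c: no divisor's leading term divides it; move -2*c to the remainder.
  leading term 1: no divisor's leading term divides it; move -3 to the remainder.
  remainder b - 2*c - 3 ≠ 0; add g_5 = b - 2*c - 3 to the basis.

S(f_2,g_5): lcm = b*c. S = 2*c**2 - 2*a + b + c + 2.
  leading term c**2: no divisor's leading term divides it; move 2*c**2 to the remainder.
  leading term a: subtract (-3)·f_3 from -2*a + b + c + 2 → b + c + 2
  leading term b: subtract (1)·g_5 from b + c + 2 → 3*c - 2
  leading term c: no divisor's leading term divides it; move 3*c to the remainder.
  leading term 1: no divisor's leading term divides it; move -2 to the remainder.
  remainder 2*c**2 + 3*c - 2 ≠ 0; add g_6 = 2*c**2 + 3*c - 2 to the basis.

The other S-polynomials (S(f_2,f_3), S(f_1,g_4), S(f_2,g_4), S(f_3,g_4), S(f_1,g_5), S(f_3,g_5), S(g_4,g_5), S(f_1,g_6), S(f_2,g_6), S(f_3,g_6), S(g_4,g_6), S(g_5,g_6)) all reduce to 0 modulo the current basis, so we have a Gröbner basis.
Inter-reduce: drop elements whose leading term is divisible by another's, tail-reduce, and make monic.
Reduced Gröbner basis: {c**2 - 2*c - 1, a, b - 2*c - 3}.

Buchberger on the second generating set:
h_1 = 2*a*c + 2*b*c - 3*b - c - 2, LT = a*c.
h_2 = -3*a*c - b*c - 3*a + c, LT = a*c.
h_3 = 2*b*c - a + 2*b + 3*c - 3, LT = b*c.

S(h_1,h_2): lcm = a*c. S = 3*b*c - a + 2*b + c - 1.
  leading term b*c: subtract (-2)·h_3 from 3*b*c - a + 2*b + c - 1 → -3*a - b
  leading term a: no divisor's leading term divides it; move -3*a to the remainder.
  leading term b: no divisor's leading term divides it; move -b to the remainder.
  remainder -3*a - b ≠ 0; add k_4 = -3*a - b to the basis.

S(h_1,h_3): lcm = a*b*c. S = b**2*c - 3*a**2 - a*b + 2*b**2 + 2*a*c + 3*b*c - 2*a - b.
  leading term b**2*c: subtract (-3*b)·h_3 from b**2*c - 3*a**2 - a*b + 2*b**2 + 2*a*c + 3*b*c - 2*a - b → -3*a**2 + 3*a*b + b**2 + 2*a*c - 2*b*c - 2*a - 3*b
  leading term a**2: subtract (a)·k_4 from -3*a**2 + 3*a*b + b**2 + 2*a*c - 2*b*c - 2*a - 3*b → -3*a*b + b**2 + 2*a*c - 2*b*c - 2*a - 3*b
  leading term a*b: subtract (b)·k_4 from -3*a*b + b**2 + 2*a*c - 2*b*c - 2*a - 3*b → 2*b**2 + 2*a*c - 2*b*c - 2*a - 3*b
  leading term b**2: no divisor's leading term divides it; move 2*b**2 to the remainder.
  leading term a*c: subtract (1)·h_1 from 2*a*c - 2*b*c - 2*a - 3*b → 3*b*c - 2*a + c + 2
  leading term b*c: subtract (-2)·h_3 from 3*b*c - 2*a + c + 2 → 3*a - 3*b + 3
  leading term a: subtract (-1)·k_4 from 3*a - 3*b + 3 → 3*b + 3
  leading term b: no divisor's leading term divides it; move 3*b to the remainder.
  leading term 1: no divisor's leading term divides it; move 3 to the remainder.
  remainder 2*b**2 + 3*b + 3 ≠ 0; add k_5 = 2*b**2 + 3*b + 3 to the basis.

S(h_1,k_4): lcm = a*c. S = 3*b*c + 2*b + 3*c - 1.
  leading term b*c: subtract (-2)·h_3 from 3*b*c + 2*b + 3*c - 1 → -2*a - b + 2*c
  leading term a: subtract (3)·k_4 from -2*a - b + 2*c → 2*b + 2*c
  leading term b: no divisor's leading term divides it; move 2*b to the remainder.
  leading term c: no divisor's leading term divides it; move 2*c to the remainder.
  remainder 2*b + 2*c ≠ 0; add k_6 = 2*b + 2*c to the basis.

S(h_3,k_6): lcm = b*c. S = -c**2 + 3*a + b - 2*c + 2.
  leading term c**2: no divisor's leading term divides it; move -c**2 to the remainder.
  leading term a: subtract (-1)·k_4 from 3*a + b - 2*c + 2 → -2*c + 2
  leading term c: no divisor's leading term divides it; move -2*c to the remainder.
  leading term 1: no divisor's leading term divides it; move 2 to the remainder.
  remainder -c**2 - 2*c + 2 ≠ 0; add k_7 = -c**2 - 2*c + 2 to the basis.

The other S-polynomials (S(h_2,h_3), S(h_2,k_4), S(h_3,k_4), S(h_1,k_5), S(h_2,k_5), S(h_3,k_5), S(k_4,k_5), S(h_1,k_6), S(h_2,k_6), S(k_4,k_6), S(k_5,k_6), S(h_1,k_7), S(h_2,k_7), S(h_3,k_7), S(k_4,k_7), S(k_5,k_7), S(k_6,k_7)) all reduce to 0 modulo the current basis, so we have a Gröbner basis.
Inter-reduce: drop elements whose leading term is divisible by another's, tail-reduce, and make monic.
Reduced Gröbner basis: {c**2 + 2*c - 2, a + 2*c, b + c}.

Since the reduced bases disagree, the two ideals are not the same.

No, the ideals differ.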